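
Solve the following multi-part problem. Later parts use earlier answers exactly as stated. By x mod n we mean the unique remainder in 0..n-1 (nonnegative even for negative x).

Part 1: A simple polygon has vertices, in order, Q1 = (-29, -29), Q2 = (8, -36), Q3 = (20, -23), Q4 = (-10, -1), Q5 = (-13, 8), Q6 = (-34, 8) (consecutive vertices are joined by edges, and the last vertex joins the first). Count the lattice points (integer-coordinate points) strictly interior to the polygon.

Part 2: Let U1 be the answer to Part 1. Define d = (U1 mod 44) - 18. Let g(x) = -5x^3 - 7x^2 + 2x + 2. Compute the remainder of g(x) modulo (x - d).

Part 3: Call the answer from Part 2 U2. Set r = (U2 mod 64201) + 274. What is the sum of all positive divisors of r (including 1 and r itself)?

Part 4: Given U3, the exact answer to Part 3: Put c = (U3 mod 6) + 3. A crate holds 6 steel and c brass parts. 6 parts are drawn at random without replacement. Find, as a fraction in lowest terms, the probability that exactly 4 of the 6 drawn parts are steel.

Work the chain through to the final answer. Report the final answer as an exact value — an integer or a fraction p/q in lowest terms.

25/77

Part 1: cross terms: (-29*-36 - 8*-29)=1276, (8*-23 - 20*-36)=536, (20*-1 - -10*-23)=-250, (-10*8 - -13*-1)=-93, (-13*8 - -34*8)=168, (-34*-29 - -29*8)=1218; twice the area = |2855| = 2855; area = 2855/2; boundary points = 1 + 1 + 2 + 3 + 21 + 1 = 29; strictly interior points = area - boundary/2 + 1 = 1414; answer 1414
Part 2: U1 = 1414; d = -12; remainder = value at the root: -5*(-12)^3 - 7*(-12)^2 + 2*(-12)^1 + 2 = (8640) + (-1008) + (-24) + (2) = 7610; answer 7610
Part 3: U2 = 7610; r = 7884; 7884 = 2^2 * 3^3 * 73; sigma = (1 + 2 + 4) * (1 + 3 + 9 + 27) * (1 + 73) = 7 * 40 * 74 = 20720; answer 20720
Part 4: U3 = 20720; c = 5; total draws C(11,6) = 462; favorable C(6,4)*C(5,2) = 150; P = 25/77; answer 25/77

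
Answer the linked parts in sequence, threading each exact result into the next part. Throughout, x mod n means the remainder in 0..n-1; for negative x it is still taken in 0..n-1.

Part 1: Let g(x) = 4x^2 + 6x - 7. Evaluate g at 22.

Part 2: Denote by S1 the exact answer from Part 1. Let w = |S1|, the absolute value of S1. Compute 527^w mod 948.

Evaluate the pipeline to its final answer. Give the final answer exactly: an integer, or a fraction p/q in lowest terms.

851

Part 1: 4*(22)^2 + 6*(22)^1 - 7 = (1936) + (132) + (-7) = 2061; answer 2061
Part 2: S1 = 2061; w = 2061; squarings mod 948: 527^1=527, 527^2=913, 527^4=277, 527^8=889, 527^16=637, 527^32=25, 527^64=625, 527^128=49, 527^256=505, 527^512=13, 527^1024=169, 527^2048=121; 527^2061 = 527^1 * 527^4 * 527^8 * 527^2048 = 851 (mod 948); answer 851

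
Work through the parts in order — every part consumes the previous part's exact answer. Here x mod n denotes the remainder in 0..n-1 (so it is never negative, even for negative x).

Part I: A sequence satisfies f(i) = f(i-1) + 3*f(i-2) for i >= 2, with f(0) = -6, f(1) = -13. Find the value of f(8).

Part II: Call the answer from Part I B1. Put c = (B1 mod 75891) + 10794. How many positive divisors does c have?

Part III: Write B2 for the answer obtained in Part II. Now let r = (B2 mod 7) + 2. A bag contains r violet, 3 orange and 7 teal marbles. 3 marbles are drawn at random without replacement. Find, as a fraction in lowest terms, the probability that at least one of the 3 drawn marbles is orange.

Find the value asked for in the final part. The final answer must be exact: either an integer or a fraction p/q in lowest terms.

83/143

Part I: f(2) = 1*(-13) + 3*(-6) = -31; iterating: f(2)=-31, f(3)=-70, f(4)=-163, f(5)=-373, f(6)=-862, f(7)=-1981, f(8)=-4567; answer -4567
Part II: B1 = -4567; c = 82118; 82118 = 2 * 19 * 2161; number of divisors = (1+1) * (1+1) * (1+1) = 8; answer 8
Part III: B2 = 8; r = 3; total draws C(13,3) = 286; complement C(10,3) = 120; favorable 286 - 120 = 166; P = 83/143; answer 83/143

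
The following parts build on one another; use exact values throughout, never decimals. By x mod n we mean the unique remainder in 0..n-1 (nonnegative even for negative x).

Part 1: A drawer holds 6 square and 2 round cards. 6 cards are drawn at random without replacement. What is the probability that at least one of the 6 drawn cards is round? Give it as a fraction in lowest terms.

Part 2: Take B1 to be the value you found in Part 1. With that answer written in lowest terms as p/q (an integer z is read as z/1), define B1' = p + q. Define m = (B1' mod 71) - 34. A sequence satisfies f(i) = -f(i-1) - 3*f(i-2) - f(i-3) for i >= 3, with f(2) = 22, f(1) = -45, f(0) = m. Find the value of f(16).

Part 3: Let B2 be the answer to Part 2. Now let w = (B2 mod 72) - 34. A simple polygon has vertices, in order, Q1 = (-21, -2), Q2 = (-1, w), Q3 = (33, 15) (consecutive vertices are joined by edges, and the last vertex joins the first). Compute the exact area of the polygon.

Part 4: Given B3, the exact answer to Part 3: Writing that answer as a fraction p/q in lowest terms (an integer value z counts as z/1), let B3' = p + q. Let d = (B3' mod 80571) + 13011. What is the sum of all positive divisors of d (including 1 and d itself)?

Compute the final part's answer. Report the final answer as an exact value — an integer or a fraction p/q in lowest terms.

Part 1: total draws C(8,6) = 28; complement C(6,6) = 1; favorable 28 - 1 = 27; P = 27/28; answer 27/28
Part 2: B1 = 27/28; threaded value p + q = 55; m = 21; f(3) = -1*(22) - 3*(-45) - 1*(21) = 92; iterating: f(3)=92, f(4)=-113, f(5)=-185, f(6)=432, f(7)=236, f(8)=-1347, f(9)=207, f(10)=3598, f(11)=-2872, f(12)=-8129, f(13)=13147, f(14)=14112, f(15)=-45424, f(16)=-10059; answer -10059
Part 3: B2 = -10059; w = -13; cross terms: (-21*-13 - -1*-2)=271, (-1*15 - 33*-13)=414, (33*-2 - -21*15)=249; twice the area = |934| = 934; area = 467; answer 467
Part 4: B3 = 467; threaded value p + q = 468; d = 13479; 13479 = 3 * 4493; sigma = (1 + 3) * (1 + 4493) = 4 * 4494 = 17976; answer 17976

17976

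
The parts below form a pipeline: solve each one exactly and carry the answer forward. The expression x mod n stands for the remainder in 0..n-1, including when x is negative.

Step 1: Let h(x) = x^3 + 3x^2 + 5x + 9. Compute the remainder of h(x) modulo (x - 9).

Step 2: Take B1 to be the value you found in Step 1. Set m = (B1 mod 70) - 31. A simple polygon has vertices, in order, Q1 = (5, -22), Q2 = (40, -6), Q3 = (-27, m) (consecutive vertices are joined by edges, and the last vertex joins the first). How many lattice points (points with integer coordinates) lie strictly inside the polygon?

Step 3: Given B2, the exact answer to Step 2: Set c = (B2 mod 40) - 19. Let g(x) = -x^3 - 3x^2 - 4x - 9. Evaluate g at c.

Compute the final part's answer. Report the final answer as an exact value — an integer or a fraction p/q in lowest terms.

-137

Step 1: remainder = value at the root: 1*(9)^3 + 3*(9)^2 + 5*(9)^1 + 9 = (729) + (243) + (45) + (9) = 1026; answer 1026
Step 2: B1 = 1026; m = 15; cross terms: (5*-6 - 40*-22)=850, (40*15 - -27*-6)=438, (-27*-22 - 5*15)=519; twice the area = |1807| = 1807; area = 1807/2; boundary points = 1 + 1 + 1 = 3; strictly interior points = area - boundary/2 + 1 = 903; answer 903
Step 3: B2 = 903; c = 4; -1*(4)^3 - 3*(4)^2 - 4*(4)^1 - 9 = (-64) + (-48) + (-16) + (-9) = -137; answer -137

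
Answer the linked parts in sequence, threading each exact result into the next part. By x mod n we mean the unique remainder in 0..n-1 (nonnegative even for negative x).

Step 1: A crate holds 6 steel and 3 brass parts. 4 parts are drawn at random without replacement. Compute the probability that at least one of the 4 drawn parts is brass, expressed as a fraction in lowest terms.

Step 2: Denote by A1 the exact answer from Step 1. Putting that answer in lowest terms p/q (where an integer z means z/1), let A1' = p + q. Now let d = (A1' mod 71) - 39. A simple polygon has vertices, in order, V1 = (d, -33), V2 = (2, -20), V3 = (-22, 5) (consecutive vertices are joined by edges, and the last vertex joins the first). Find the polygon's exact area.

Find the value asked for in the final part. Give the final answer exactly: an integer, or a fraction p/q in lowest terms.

Step 1: total draws C(9,4) = 126; complement C(6,4) = 15; favorable 126 - 15 = 111; P = 37/42; answer 37/42
Step 2: A1 = 37/42; threaded value p + q = 79; d = -31; cross terms: (-31*-20 - 2*-33)=686, (2*5 - -22*-20)=-430, (-22*-33 - -31*5)=881; twice the area = |1137| = 1137; area = 1137/2; answer 1137/2

1137/2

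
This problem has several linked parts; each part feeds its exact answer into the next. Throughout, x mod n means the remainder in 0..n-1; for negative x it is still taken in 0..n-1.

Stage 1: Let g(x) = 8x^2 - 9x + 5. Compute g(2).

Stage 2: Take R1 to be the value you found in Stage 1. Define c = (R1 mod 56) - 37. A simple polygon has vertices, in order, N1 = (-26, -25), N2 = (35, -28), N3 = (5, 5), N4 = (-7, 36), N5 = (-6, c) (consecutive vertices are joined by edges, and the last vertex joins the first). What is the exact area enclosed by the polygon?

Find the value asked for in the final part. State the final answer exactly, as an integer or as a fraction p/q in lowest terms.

Stage 1: 8*(2)^2 - 9*(2)^1 + 5 = (32) + (-18) + (5) = 19; answer 19
Stage 2: R1 = 19; c = -18; cross terms: (-26*-28 - 35*-25)=1603, (35*5 - 5*-28)=315, (5*36 - -7*5)=215, (-7*-18 - -6*36)=342, (-6*-25 - -26*-18)=-318; twice the area = |2157| = 2157; area = 2157/2; answer 2157/2

2157/2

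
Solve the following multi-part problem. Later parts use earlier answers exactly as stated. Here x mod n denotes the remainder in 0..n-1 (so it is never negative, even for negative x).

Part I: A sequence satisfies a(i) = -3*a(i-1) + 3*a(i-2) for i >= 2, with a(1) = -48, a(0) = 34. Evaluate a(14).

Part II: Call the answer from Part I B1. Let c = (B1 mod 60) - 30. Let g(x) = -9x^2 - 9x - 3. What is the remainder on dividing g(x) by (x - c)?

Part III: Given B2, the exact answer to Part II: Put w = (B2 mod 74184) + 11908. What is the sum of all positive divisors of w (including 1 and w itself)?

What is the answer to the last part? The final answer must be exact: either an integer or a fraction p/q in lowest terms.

Part I: a(2) = -3*(-48) + 3*(34) = 246; iterating: a(2)=246, a(3)=-882, a(4)=3384, a(5)=-12798, a(6)=48546, a(7)=-184032, a(8)=697734, a(9)=-2645298, a(10)=10029096, a(11)=-38023182, a(12)=144156834, a(13)=-546540048, a(14)=2072090646; answer 2072090646
Part II: B1 = 2072090646; c = -24; remainder = value at the root: -9*(-24)^2 - 9*(-24)^1 - 3 = (-5184) + (216) + (-3) = -4971; answer -4971
Part III: B2 = -4971; w = 81121; 81121 = 23 * 3527; sigma = (1 + 23) * (1 + 3527) = 24 * 3528 = 84672; answer 84672

84672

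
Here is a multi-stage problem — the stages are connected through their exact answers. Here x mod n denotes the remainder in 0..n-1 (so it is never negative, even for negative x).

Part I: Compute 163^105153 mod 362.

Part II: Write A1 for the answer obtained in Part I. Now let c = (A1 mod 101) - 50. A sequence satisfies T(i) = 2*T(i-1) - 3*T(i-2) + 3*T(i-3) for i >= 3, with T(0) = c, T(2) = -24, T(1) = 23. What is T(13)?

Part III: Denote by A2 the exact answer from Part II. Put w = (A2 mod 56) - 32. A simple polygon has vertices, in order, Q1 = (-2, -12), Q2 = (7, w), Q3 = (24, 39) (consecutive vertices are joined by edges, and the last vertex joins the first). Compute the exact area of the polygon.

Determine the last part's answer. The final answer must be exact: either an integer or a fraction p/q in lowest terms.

849/2

Part I: squarings mod 362: 163^1=163, 163^2=143, 163^4=177, 163^8=197, 163^16=75, 163^32=195, 163^64=15, 163^128=225, 163^256=307, 163^512=129, 163^1024=351, 163^2048=121, 163^4096=161, 163^8192=219, 163^16384=177, 163^32768=197, 163^65536=75; 163^105153 = 163^1 * 163^64 * 163^128 * 163^512 * 163^2048 * 163^4096 * 163^32768 * 163^65536 = 291 (mod 362); answer 291
Part II: A1 = 291; c = 39; T(3) = 2*(-24) - 3*(23) + 3*(39) = 0; iterating: T(3)=0, T(4)=141, T(5)=210, T(6)=-3, T(7)=-213, T(8)=213, T(9)=1056, T(10)=834, T(11)=-861, T(12)=-1056, T(13)=2973; answer 2973
Part III: A2 = 2973; w = -27; cross terms: (-2*-27 - 7*-12)=138, (7*39 - 24*-27)=921, (24*-12 - -2*39)=-210; twice the area = |849| = 849; area = 849/2; answer 849/2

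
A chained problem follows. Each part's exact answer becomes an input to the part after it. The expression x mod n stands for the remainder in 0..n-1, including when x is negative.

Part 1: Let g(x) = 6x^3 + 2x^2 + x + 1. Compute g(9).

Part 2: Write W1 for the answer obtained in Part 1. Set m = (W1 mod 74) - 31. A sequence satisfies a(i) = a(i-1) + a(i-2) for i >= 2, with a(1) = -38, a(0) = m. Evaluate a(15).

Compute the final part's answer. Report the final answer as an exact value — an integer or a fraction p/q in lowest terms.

-22803

Part 1: 6*(9)^3 + 2*(9)^2 + 1*(9)^1 + 1 = (4374) + (162) + (9) + (1) = 4546; answer 4546
Part 2: W1 = 4546; m = 1; a(2) = 1*(-38) + 1*(1) = -37; iterating: a(2)=-37, a(3)=-75, a(4)=-112, a(5)=-187, a(6)=-299, a(7)=-486, a(8)=-785, a(9)=-1271, a(10)=-2056, a(11)=-3327, a(12)=-5383, a(13)=-8710, a(14)=-14093, a(15)=-22803; answer -22803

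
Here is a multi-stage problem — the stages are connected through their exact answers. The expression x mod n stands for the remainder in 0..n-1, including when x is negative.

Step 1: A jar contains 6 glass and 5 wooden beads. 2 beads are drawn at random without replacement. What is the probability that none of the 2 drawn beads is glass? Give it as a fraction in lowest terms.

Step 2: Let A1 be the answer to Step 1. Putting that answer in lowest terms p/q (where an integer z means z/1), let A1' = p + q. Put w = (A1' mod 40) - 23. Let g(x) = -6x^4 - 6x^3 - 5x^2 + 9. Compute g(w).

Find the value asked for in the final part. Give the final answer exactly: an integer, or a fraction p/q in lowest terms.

Step 1: total draws C(11,2) = 55; favorable C(5,2) = 10; P = 2/11; answer 2/11
Step 2: A1 = 2/11; threaded value p + q = 13; w = -10; -6*(-10)^4 - 6*(-10)^3 - 5*(-10)^2 + 9 = (-60000) + (6000) + (-500) + (9) = -54491; answer -54491

-54491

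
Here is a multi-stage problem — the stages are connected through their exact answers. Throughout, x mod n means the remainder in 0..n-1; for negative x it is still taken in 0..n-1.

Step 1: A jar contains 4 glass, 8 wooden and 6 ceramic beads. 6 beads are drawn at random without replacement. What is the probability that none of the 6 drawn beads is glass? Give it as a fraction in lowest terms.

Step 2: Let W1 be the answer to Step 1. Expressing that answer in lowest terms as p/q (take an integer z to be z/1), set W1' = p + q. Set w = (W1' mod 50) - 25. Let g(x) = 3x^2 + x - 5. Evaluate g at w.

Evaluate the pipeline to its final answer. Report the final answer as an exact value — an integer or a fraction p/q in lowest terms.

47

Step 1: total draws C(18,6) = 18564; favorable C(14,6) = 3003; P = 11/68; answer 11/68
Step 2: W1 = 11/68; threaded value p + q = 79; w = 4; 3*(4)^2 + 1*(4)^1 - 5 = (48) + (4) + (-5) = 47; answer 47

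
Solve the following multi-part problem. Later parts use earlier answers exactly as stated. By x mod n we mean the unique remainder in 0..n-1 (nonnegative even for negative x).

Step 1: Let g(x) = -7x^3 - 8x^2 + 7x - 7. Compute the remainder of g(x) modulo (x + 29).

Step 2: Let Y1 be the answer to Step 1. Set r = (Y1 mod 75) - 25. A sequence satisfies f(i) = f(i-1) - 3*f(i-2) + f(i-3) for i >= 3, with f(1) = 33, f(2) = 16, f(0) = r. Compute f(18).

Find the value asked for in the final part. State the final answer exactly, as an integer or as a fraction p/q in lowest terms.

Step 1: remainder = value at the root: -7*(-29)^3 - 8*(-29)^2 + 7*(-29)^1 - 7 = (170723) + (-6728) + (-203) + (-7) = 163785; answer 163785
Step 2: Y1 = 163785; r = 35; f(3) = 1*(16) - 3*(33) + 1*(35) = -48; iterating: f(3)=-48, f(4)=-63, f(5)=97, f(6)=238, f(7)=-116, f(8)=-733, f(9)=-147, f(10)=1936, f(11)=1644, f(12)=-4311, f(13)=-7307, f(14)=7270, f(15)=24880, f(16)=-4237, f(17)=-71607, f(18)=-34016; answer -34016

-34016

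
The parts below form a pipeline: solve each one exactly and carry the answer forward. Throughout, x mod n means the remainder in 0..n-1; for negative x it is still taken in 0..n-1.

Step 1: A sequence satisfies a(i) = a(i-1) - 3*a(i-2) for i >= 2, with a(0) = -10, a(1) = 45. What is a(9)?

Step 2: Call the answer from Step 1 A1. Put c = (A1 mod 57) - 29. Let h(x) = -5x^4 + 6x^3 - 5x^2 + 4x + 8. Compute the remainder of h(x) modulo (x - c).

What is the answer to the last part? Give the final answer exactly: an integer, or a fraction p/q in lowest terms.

-850072

Step 1: a(2) = 1*(45) - 3*(-10) = 75; iterating: a(2)=75, a(3)=-60, a(4)=-285, a(5)=-105, a(6)=750, a(7)=1065, a(8)=-1185, a(9)=-4380; answer -4380
Step 2: A1 = -4380; c = -20; remainder = value at the root: -5*(-20)^4 + 6*(-20)^3 - 5*(-20)^2 + 4*(-20)^1 + 8 = (-800000) + (-48000) + (-2000) + (-80) + (8) = -850072; answer -850072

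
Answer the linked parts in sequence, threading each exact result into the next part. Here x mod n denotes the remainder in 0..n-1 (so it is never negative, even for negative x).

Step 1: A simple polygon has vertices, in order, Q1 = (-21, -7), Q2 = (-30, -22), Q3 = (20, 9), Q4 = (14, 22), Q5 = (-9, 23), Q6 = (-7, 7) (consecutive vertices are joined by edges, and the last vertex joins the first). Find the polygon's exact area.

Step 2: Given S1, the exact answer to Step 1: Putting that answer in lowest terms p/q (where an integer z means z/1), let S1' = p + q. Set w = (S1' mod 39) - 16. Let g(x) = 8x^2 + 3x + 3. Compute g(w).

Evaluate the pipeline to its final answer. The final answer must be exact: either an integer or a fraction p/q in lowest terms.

Step 1: cross terms: (-21*-22 - -30*-7)=252, (-30*9 - 20*-22)=170, (20*22 - 14*9)=314, (14*23 - -9*22)=520, (-9*7 - -7*23)=98, (-7*-7 - -21*7)=196; twice the area = |1550| = 1550; area = 775; answer 775
Step 2: S1 = 775; threaded value p + q = 776; w = 19; 8*(19)^2 + 3*(19)^1 + 3 = (2888) + (57) + (3) = 2948; answer 2948

2948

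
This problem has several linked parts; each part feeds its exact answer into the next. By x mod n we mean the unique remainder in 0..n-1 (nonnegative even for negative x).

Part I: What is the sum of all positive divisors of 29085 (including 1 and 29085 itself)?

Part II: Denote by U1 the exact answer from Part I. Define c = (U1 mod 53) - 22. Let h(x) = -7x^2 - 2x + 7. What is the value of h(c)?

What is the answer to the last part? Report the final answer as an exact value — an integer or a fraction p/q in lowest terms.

Part I: 29085 = 3 * 5 * 7 * 277; sigma = (1 + 3) * (1 + 5) * (1 + 7) * (1 + 277) = 4 * 6 * 8 * 278 = 53376; answer 53376
Part II: U1 = 53376; c = -17; -7*(-17)^2 - 2*(-17)^1 + 7 = (-2023) + (34) + (7) = -1982; answer -1982

-1982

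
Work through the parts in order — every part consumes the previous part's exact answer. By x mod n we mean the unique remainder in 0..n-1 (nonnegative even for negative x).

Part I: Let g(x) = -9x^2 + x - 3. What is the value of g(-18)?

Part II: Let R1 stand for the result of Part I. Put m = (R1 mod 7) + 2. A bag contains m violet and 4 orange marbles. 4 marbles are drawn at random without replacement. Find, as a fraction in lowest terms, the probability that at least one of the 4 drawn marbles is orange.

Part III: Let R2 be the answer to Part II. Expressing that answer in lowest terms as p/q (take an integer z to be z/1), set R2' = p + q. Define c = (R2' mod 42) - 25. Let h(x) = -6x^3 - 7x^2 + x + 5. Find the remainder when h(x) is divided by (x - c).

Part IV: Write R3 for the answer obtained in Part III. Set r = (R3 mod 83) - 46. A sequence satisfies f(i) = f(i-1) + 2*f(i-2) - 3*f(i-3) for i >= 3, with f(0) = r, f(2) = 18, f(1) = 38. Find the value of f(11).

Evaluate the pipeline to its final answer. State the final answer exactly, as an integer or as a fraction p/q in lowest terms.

54

Part I: -9*(-18)^2 + 1*(-18)^1 - 3 = (-2916) + (-18) + (-3) = -2937; answer -2937
Part II: R1 = -2937; m = 5; total draws C(9,4) = 126; complement C(5,4) = 5; favorable 126 - 5 = 121; P = 121/126; answer 121/126
Part III: R2 = 121/126; threaded value p + q = 247; c = 12; remainder = value at the root: -6*(12)^3 - 7*(12)^2 + 1*(12)^1 + 5 = (-10368) + (-1008) + (12) + (5) = -11359; answer -11359
Part IV: R3 = -11359; r = -34; f(3) = 1*(18) + 2*(38) - 3*(-34) = 196; iterating: f(3)=196, f(4)=118, f(5)=456, f(6)=104, f(7)=662, f(8)=-498, f(9)=514, f(10)=-2468, f(11)=54; answer 54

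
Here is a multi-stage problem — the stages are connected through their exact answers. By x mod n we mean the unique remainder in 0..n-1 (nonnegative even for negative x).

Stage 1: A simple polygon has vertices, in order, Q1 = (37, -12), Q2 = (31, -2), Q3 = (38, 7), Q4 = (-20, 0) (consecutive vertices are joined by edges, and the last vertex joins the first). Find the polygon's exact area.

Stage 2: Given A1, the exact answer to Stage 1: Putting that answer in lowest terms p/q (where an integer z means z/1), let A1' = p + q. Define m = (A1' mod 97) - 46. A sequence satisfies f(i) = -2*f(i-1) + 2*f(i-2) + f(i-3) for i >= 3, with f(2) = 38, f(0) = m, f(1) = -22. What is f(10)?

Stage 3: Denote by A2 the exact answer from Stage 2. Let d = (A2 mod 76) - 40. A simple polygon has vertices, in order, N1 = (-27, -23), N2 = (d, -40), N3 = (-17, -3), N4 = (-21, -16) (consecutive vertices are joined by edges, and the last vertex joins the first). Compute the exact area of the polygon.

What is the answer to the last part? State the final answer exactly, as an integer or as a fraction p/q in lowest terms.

Stage 1: cross terms: (37*-2 - 31*-12)=298, (31*7 - 38*-2)=293, (38*0 - -20*7)=140, (-20*-12 - 37*0)=240; twice the area = |971| = 971; area = 971/2; answer 971/2
Stage 2: A1 = 971/2; threaded value p + q = 973; m = -43; f(3) = -2*(38) + 2*(-22) + 1*(-43) = -163; iterating: f(3)=-163, f(4)=380, f(5)=-1048, f(6)=2693, f(7)=-7102, f(8)=18542, f(9)=-48595, f(10)=127172; answer 127172
Stage 3: A2 = 127172; d = -16; cross terms: (-27*-40 - -16*-23)=712, (-16*-3 - -17*-40)=-632, (-17*-16 - -21*-3)=209, (-21*-23 - -27*-16)=51; twice the area = |340| = 340; area = 170; answer 170

170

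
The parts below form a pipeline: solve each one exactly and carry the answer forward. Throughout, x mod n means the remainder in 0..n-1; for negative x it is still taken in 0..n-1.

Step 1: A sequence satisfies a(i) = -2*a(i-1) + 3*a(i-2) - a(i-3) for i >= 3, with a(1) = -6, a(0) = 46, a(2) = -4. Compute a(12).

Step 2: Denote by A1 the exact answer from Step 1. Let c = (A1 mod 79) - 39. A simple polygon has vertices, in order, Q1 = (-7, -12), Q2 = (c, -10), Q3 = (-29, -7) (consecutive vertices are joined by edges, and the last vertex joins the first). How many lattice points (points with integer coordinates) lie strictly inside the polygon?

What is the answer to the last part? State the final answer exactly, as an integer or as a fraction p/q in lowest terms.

Step 1: a(3) = -2*(-4) + 3*(-6) - 1*(46) = -56; iterating: a(3)=-56, a(4)=106, a(5)=-376, a(6)=1126, a(7)=-3486, a(8)=10726, a(9)=-33036, a(10)=101736, a(11)=-313306, a(12)=964856; answer 964856
Step 2: A1 = 964856; c = -10; cross terms: (-7*-10 - -10*-12)=-50, (-10*-7 - -29*-10)=-220, (-29*-12 - -7*-7)=299; twice the area = |29| = 29; area = 29/2; boundary points = 1 + 1 + 1 = 3; strictly interior points = area - boundary/2 + 1 = 14; answer 14

14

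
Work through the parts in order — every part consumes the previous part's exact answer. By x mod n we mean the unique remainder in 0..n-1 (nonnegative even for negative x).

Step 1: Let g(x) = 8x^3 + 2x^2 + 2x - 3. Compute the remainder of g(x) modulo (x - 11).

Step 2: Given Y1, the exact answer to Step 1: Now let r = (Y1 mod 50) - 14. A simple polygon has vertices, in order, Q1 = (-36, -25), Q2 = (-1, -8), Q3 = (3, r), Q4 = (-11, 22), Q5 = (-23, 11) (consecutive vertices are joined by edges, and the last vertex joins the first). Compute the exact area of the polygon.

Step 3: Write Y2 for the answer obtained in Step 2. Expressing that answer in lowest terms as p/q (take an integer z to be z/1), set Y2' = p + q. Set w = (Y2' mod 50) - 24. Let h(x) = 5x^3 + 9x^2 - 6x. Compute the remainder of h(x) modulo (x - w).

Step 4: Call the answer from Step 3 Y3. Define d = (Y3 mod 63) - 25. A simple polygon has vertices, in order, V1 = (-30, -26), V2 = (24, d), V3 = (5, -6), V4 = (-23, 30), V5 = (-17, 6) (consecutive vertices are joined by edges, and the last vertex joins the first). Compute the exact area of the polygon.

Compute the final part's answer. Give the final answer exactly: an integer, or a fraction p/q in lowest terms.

Step 1: remainder = value at the root: 8*(11)^3 + 2*(11)^2 + 2*(11)^1 - 3 = (10648) + (242) + (22) + (-3) = 10909; answer 10909
Step 2: Y1 = 10909; r = -5; cross terms: (-36*-8 - -1*-25)=263, (-1*-5 - 3*-8)=29, (3*22 - -11*-5)=11, (-11*11 - -23*22)=385, (-23*-25 - -36*11)=971; twice the area = |1659| = 1659; area = 1659/2; answer 1659/2
Step 3: Y2 = 1659/2; threaded value p + q = 1661; w = -13; remainder = value at the root: 5*(-13)^3 + 9*(-13)^2 - 6*(-13)^1 = (-10985) + (1521) + (78) = -9386; answer -9386
Step 4: Y3 = -9386; d = -24; cross terms: (-30*-24 - 24*-26)=1344, (24*-6 - 5*-24)=-24, (5*30 - -23*-6)=12, (-23*6 - -17*30)=372, (-17*-26 - -30*6)=622; twice the area = |2326| = 2326; area = 1163; answer 1163

1163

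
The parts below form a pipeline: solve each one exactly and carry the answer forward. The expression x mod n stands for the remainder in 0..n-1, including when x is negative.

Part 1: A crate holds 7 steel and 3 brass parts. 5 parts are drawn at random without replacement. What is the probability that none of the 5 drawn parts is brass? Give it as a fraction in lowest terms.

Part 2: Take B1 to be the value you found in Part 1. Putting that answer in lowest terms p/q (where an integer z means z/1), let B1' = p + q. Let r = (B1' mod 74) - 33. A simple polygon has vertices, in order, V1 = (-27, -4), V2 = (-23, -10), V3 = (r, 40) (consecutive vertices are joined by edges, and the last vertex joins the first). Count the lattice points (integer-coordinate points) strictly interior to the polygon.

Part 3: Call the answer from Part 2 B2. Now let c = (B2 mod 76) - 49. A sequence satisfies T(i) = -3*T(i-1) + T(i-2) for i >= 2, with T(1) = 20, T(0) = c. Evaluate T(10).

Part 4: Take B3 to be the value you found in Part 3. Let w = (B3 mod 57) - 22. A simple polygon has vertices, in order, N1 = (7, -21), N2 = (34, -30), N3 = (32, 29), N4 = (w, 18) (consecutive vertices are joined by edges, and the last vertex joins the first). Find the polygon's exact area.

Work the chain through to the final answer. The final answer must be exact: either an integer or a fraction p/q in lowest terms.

Part 1: total draws C(10,5) = 252; favorable C(7,5) = 21; P = 1/12; answer 1/12
Part 2: B1 = 1/12; threaded value p + q = 13; r = -20; cross terms: (-27*-10 - -23*-4)=178, (-23*40 - -20*-10)=-1120, (-20*-4 - -27*40)=1160; twice the area = |218| = 218; area = 109; boundary points = 2 + 1 + 1 = 4; strictly interior points = area - boundary/2 + 1 = 108; answer 108
Part 3: B2 = 108; c = -17; T(2) = -3*(20) + 1*(-17) = -77; iterating: T(2)=-77, T(3)=251, T(4)=-830, T(5)=2741, T(6)=-9053, T(7)=29900, T(8)=-98753, T(9)=326159, T(10)=-1077230; answer -1077230
Part 4: B3 = -1077230; w = -9; cross terms: (7*-30 - 34*-21)=504, (34*29 - 32*-30)=1946, (32*18 - -9*29)=837, (-9*-21 - 7*18)=63; twice the area = |3350| = 3350; area = 1675; answer 1675

1675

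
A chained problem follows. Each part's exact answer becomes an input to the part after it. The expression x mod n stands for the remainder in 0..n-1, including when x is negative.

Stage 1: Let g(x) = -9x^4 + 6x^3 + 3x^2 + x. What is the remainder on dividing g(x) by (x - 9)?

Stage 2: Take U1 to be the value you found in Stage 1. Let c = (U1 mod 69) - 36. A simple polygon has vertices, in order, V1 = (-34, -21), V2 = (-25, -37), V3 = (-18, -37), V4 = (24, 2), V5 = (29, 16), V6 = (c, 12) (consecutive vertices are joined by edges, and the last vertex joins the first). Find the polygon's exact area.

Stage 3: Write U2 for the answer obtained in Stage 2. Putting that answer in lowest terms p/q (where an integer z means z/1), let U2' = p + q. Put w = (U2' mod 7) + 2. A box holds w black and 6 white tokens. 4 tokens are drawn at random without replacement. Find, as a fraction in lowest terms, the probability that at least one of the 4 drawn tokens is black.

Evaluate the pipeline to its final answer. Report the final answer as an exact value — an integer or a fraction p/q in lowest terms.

140/143

Stage 1: remainder = value at the root: -9*(9)^4 + 6*(9)^3 + 3*(9)^2 + 1*(9)^1 = (-59049) + (4374) + (243) + (9) = -54423; answer -54423
Stage 2: U1 = -54423; c = -18; cross terms: (-34*-37 - -25*-21)=733, (-25*-37 - -18*-37)=259, (-18*2 - 24*-37)=852, (24*16 - 29*2)=326, (29*12 - -18*16)=636, (-18*-21 - -34*12)=786; twice the area = |3592| = 3592; area = 1796; answer 1796
Stage 3: U2 = 1796; threaded value p + q = 1797; w = 7; total draws C(13,4) = 715; complement C(6,4) = 15; favorable 715 - 15 = 700; P = 140/143; answer 140/143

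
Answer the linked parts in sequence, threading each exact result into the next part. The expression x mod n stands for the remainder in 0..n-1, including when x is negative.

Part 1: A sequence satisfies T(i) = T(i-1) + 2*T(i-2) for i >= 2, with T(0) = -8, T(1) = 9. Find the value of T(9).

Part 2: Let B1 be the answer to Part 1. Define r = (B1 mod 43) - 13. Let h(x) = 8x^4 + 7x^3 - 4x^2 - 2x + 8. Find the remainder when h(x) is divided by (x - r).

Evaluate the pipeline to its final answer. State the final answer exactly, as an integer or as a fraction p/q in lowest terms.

Part 1: T(2) = 1*(9) + 2*(-8) = -7; iterating: T(2)=-7, T(3)=11, T(4)=-3, T(5)=19, T(6)=13, T(7)=51, T(8)=77, T(9)=179; answer 179
Part 2: B1 = 179; r = -6; remainder = value at the root: 8*(-6)^4 + 7*(-6)^3 - 4*(-6)^2 - 2*(-6)^1 + 8 = (10368) + (-1512) + (-144) + (12) + (8) = 8732; answer 8732

8732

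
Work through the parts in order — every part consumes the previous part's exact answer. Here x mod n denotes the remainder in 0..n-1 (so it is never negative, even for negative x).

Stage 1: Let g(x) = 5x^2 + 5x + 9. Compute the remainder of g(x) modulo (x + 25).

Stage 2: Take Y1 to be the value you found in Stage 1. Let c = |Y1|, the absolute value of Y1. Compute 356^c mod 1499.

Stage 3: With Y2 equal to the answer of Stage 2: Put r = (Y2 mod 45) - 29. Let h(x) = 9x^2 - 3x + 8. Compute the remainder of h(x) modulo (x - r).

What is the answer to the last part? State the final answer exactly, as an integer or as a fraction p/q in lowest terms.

6650

Stage 1: remainder = value at the root: 5*(-25)^2 + 5*(-25)^1 + 9 = (3125) + (-125) + (9) = 3009; answer 3009
Stage 2: Y1 = 3009; c = 3009; squarings mod 1499: 356^1=356, 356^2=820, 356^4=848, 356^8=1083, 356^16=671, 356^32=541, 356^64=376, 356^128=470, 356^256=547, 356^512=908, 356^1024=14, 356^2048=196; 356^3009 = 356^1 * 356^64 * 356^128 * 356^256 * 356^512 * 356^2048 = 812 (mod 1499); answer 812
Stage 3: Y2 = 812; r = -27; remainder = value at the root: 9*(-27)^2 - 3*(-27)^1 + 8 = (6561) + (81) + (8) = 6650; answer 6650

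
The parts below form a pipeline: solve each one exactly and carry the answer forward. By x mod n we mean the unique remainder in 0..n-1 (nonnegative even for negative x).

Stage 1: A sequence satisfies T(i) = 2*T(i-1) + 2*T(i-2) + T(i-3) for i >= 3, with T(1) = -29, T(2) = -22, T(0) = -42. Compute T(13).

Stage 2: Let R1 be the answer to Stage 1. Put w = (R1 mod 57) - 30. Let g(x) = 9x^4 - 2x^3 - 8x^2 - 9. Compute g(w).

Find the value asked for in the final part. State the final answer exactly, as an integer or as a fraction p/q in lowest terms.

Stage 1: T(3) = 2*(-22) + 2*(-29) + 1*(-42) = -144; iterating: T(3)=-144, T(4)=-361, T(5)=-1032, T(6)=-2930, T(7)=-8285, T(8)=-23462, T(9)=-66424, T(10)=-188057, T(11)=-532424, T(12)=-1507386, T(13)=-4267677; answer -4267677
Stage 2: R1 = -4267677; w = -3; 9*(-3)^4 - 2*(-3)^3 - 8*(-3)^2 - 9 = (729) + (54) + (-72) + (-9) = 702; answer 702

702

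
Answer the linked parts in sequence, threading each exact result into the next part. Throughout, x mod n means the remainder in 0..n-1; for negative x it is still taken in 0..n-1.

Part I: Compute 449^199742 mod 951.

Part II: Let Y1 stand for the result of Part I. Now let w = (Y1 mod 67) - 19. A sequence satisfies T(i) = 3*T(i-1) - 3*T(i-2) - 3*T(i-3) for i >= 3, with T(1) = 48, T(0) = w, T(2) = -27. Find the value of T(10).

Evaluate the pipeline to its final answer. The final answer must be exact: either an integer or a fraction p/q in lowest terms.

104409

Part I: squarings mod 951: 449^1=449, 449^2=940, 449^4=121, 449^8=376, 449^16=628, 449^32=670, 449^64=28, 449^128=784, 449^256=310, 449^512=49, 449^1024=499, 449^2048=790, 449^4096=244, 449^8192=574, 449^16384=430, 449^32768=406, 449^65536=313, 449^131072=16; 449^199742 = 449^2 * 449^4 * 449^8 * 449^16 * 449^32 * 449^1024 * 449^2048 * 449^65536 * 449^131072 = 112 (mod 951); answer 112
Part II: Y1 = 112; w = 26; T(3) = 3*(-27) - 3*(48) - 3*(26) = -303; iterating: T(3)=-303, T(4)=-972, T(5)=-1926, T(6)=-1953, T(7)=2835, T(8)=20142, T(9)=57780, T(10)=104409; answer 104409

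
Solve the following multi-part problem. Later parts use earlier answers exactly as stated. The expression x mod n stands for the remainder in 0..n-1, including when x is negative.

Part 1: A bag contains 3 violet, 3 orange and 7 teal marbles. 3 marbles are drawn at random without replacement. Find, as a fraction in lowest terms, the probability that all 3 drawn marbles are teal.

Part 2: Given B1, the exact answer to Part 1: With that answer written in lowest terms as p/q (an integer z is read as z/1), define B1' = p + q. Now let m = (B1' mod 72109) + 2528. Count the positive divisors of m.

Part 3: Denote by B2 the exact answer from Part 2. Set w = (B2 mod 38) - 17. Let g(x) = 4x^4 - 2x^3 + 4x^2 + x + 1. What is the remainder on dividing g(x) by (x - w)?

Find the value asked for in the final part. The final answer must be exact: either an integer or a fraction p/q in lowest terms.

Part 1: total draws C(13,3) = 286; favorable C(7,3) = 35; P = 35/286; answer 35/286
Part 2: B1 = 35/286; threaded value p + q = 321; m = 2849; 2849 = 7 * 11 * 37; number of divisors = (1+1) * (1+1) * (1+1) = 8; answer 8
Part 3: B2 = 8; w = -9; remainder = value at the root: 4*(-9)^4 - 2*(-9)^3 + 4*(-9)^2 + 1*(-9)^1 + 1 = (26244) + (1458) + (324) + (-9) + (1) = 28018; answer 28018

28018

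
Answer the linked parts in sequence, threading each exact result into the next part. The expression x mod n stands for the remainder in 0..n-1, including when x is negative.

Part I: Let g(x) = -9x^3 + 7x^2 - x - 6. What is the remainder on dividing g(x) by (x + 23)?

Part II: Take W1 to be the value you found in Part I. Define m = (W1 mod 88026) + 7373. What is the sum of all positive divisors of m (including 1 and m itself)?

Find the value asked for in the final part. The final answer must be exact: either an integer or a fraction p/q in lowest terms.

58644

Part I: remainder = value at the root: -9*(-23)^3 + 7*(-23)^2 - 1*(-23)^1 - 6 = (109503) + (3703) + (23) + (-6) = 113223; answer 113223
Part II: W1 = 113223; m = 32570; 32570 = 2 * 5 * 3257; sigma = (1 + 2) * (1 + 5) * (1 + 3257) = 3 * 6 * 3258 = 58644; answer 58644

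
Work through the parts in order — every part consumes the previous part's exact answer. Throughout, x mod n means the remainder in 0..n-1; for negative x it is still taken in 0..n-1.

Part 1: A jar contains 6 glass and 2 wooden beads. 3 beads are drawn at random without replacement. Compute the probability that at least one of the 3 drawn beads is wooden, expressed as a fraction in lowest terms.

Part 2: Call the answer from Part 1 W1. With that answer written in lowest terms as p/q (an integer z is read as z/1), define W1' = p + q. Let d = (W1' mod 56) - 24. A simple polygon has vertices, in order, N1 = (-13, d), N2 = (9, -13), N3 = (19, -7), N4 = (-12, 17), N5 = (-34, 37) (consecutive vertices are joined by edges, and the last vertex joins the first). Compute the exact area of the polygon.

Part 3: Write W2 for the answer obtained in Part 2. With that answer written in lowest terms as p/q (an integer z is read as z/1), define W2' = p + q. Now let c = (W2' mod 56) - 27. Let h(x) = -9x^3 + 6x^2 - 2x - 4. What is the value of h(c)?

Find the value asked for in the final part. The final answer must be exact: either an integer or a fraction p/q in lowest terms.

45981

Part 1: total draws C(8,3) = 56; complement C(6,3) = 20; favorable 56 - 20 = 36; P = 9/14; answer 9/14
Part 2: W1 = 9/14; threaded value p + q = 23; d = -1; cross terms: (-13*-13 - 9*-1)=178, (9*-7 - 19*-13)=184, (19*17 - -12*-7)=239, (-12*37 - -34*17)=134, (-34*-1 - -13*37)=515; twice the area = |1250| = 1250; area = 625; answer 625
Part 3: W2 = 625; threaded value p + q = 626; c = -17; -9*(-17)^3 + 6*(-17)^2 - 2*(-17)^1 - 4 = (44217) + (1734) + (34) + (-4) = 45981; answer 45981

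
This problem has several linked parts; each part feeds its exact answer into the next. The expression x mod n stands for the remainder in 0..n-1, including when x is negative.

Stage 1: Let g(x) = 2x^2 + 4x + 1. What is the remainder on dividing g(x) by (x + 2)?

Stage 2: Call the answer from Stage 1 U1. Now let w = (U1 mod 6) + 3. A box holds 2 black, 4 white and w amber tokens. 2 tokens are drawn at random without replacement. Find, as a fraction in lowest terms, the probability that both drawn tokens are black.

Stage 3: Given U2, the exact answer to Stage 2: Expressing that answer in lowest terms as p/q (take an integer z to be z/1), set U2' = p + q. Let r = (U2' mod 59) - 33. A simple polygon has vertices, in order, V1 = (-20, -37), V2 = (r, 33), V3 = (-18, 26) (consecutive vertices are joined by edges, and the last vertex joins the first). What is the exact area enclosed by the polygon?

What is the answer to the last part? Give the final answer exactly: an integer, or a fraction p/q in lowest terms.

Stage 1: remainder = value at the root: 2*(-2)^2 + 4*(-2)^1 + 1 = (8) + (-8) + (1) = 1; answer 1
Stage 2: U1 = 1; w = 4; total draws C(10,2) = 45; favorable C(2,2) = 1; P = 1/45; answer 1/45
Stage 3: U2 = 1/45; threaded value p + q = 46; r = 13; cross terms: (-20*33 - 13*-37)=-179, (13*26 - -18*33)=932, (-18*-37 - -20*26)=1186; twice the area = |1939| = 1939; area = 1939/2; answer 1939/2

1939/2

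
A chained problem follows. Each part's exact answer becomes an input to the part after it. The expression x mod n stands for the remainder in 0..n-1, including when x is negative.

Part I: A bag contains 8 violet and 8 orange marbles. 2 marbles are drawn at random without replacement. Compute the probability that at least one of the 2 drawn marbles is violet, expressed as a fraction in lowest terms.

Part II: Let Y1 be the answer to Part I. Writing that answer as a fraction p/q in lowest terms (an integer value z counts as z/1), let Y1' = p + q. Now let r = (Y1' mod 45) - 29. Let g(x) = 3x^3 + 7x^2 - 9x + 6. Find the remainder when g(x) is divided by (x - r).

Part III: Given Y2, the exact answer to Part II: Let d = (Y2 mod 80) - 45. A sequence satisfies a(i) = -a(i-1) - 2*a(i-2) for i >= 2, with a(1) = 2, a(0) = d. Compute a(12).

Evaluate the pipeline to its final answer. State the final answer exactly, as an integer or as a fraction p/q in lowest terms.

-734

Part I: total draws C(16,2) = 120; complement C(8,2) = 28; favorable 120 - 28 = 92; P = 23/30; answer 23/30
Part II: Y1 = 23/30; threaded value p + q = 53; r = -21; remainder = value at the root: 3*(-21)^3 + 7*(-21)^2 - 9*(-21)^1 + 6 = (-27783) + (3087) + (189) + (6) = -24501; answer -24501
Part III: Y2 = -24501; d = 14; a(2) = -1*(2) - 2*(14) = -30; iterating: a(2)=-30, a(3)=26, a(4)=34, a(5)=-86, a(6)=18, a(7)=154, a(8)=-190, a(9)=-118, a(10)=498, a(11)=-262, a(12)=-734; answer -734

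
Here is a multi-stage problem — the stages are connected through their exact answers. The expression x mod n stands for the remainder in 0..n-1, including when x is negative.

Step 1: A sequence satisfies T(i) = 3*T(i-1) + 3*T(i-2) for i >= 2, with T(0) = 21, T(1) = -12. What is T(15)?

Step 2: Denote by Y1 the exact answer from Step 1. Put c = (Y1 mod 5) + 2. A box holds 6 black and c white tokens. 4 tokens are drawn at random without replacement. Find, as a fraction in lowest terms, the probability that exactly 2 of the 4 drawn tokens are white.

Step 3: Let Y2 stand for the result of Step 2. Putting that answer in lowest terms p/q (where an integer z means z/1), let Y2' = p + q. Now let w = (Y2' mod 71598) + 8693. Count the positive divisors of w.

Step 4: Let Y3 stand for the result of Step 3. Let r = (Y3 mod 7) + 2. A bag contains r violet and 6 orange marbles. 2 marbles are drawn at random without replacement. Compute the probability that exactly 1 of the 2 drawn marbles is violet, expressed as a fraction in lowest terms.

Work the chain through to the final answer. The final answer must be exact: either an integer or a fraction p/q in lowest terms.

8/15

Step 1: T(2) = 3*(-12) + 3*(21) = 27; iterating: T(2)=27, T(3)=45, T(4)=216, T(5)=783, T(6)=2997, T(7)=11340, T(8)=43011, T(9)=163053, T(10)=618192, T(11)=2343735, T(12)=8885781, T(13)=33688548, T(14)=127722987, T(15)=484234605; answer 484234605
Step 2: Y1 = 484234605; c = 2; total draws C(8,4) = 70; favorable C(2,2)*C(6,2) = 15; P = 3/14; answer 3/14
Step 3: Y2 = 3/14; threaded value p + q = 17; w = 8710; 8710 = 2 * 5 * 13 * 67; number of divisors = (1+1) * (1+1) * (1+1) * (1+1) = 16; answer 16
Step 4: Y3 = 16; r = 4; total draws C(10,2) = 45; favorable C(4,1)*C(6,1) = 24; P = 8/15; answer 8/15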